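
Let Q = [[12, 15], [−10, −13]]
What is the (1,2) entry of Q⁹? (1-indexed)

60585

tr Q = −1 and det Q = −6, so the characteristic polynomial is λ² − (−1)λ + (−6) with roots 2 and −3.
Eigenvectors give P = [[3, −1], [−2, 1]] with P⁻¹ = [[1, 1], [2, 3]], and Q = P·diag(2, −3)·P⁻¹.
Then Q⁹ = P·diag(512, −19683)·P⁻¹ = [[1536, 19683], [−1024, −19683]] · [[1, 1], [2, 3]] = [[40902, 60585], [−40390, −60073]].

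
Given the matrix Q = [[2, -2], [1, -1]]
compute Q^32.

[[2, -2], [1, -1]]

Q² = Q (a projection; rank 1, trace 1), so Q^32 = Q.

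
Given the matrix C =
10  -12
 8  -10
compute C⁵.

tr C = 0 and det C = -4, so the characteristic polynomial is λ² − (0)λ + (-4) with roots -2 and 2.
Eigenvectors give P = [[1, -3], [1, -2]] with P⁻¹ = [[-2, 3], [-1, 1]], and C = P·diag(-2, 2)·P⁻¹.
Then C⁵ = P·diag(-32, 32)·P⁻¹ = [[-32, -96], [-32, -64]] · [[-2, 3], [-1, 1]] = [[160, -192], [128, -160]].

[[160, -192], [128, -160]]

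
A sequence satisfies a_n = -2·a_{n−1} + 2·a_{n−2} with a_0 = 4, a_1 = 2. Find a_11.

-16960

With companion matrix C = [[-2, 2], [1, 0]], [a_n, a_{n−1}]ᵀ = C·[a_{n−1}, a_{n−2}]ᵀ, so [a_11, a_10]ᵀ = C¹⁰·[a_1, a_0]ᵀ.
C¹⁰ = [[18272, -13376], [-6688, 4896]], giving [a_11, a_10]ᵀ = [[-16960], [6208]].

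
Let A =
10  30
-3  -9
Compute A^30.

A² = A (a projection; rank 1, trace 1), so A^30 = A.

[[10, 30], [-3, -9]]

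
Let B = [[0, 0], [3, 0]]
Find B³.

[[0, 0], [0, 0]]

B is strictly triangular, hence nilpotent: B² = 0, so B³ = 0.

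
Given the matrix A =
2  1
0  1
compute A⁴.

[[16, 15], [0, 1]]

A² = [[4, 3], [0, 1]]
A³ = [[8, 7], [0, 1]]
A⁴ = [[16, 15], [0, 1]]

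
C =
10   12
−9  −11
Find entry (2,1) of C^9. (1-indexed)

tr C = −1 and det C = −2, so the characteristic polynomial is λ² − (−1)λ + (−2) with roots 1 and −2.
Eigenvectors give P = [[4, −1], [−3, 1]] with P⁻¹ = [[1, 1], [3, 4]], and C = P·diag(1, −2)·P⁻¹.
Then C^9 = P·diag(1, −512)·P⁻¹ = [[4, 512], [−3, −512]] · [[1, 1], [3, 4]] = [[1540, 2052], [−1539, −2051]].

−1539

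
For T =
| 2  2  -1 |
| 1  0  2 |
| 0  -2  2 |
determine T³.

T² = [[6, 6, 0], [2, -2, 3], [-2, -4, 0]]
T³ = [[18, 12, 6], [2, -2, 0], [-8, -4, -6]]

[[18, 12, 6], [2, -2, 0], [-8, -4, -6]]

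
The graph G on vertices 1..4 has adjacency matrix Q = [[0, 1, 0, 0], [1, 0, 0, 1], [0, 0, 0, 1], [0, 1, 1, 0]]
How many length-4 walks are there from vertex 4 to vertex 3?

0

The number of length-4 walks from vertex 4 to vertex 3 is entry (4,3) of Q⁴, where Q is the adjacency matrix.
Q² = [[1, 0, 0, 1], [0, 2, 1, 0], [0, 1, 1, 0], [1, 0, 0, 2]]
Q³ = [[0, 2, 1, 0], [2, 0, 0, 3], [1, 0, 0, 2], [0, 3, 2, 0]]
Q⁴ = [[2, 0, 0, 3], [0, 5, 3, 0], [0, 3, 2, 0], [3, 0, 0, 5]]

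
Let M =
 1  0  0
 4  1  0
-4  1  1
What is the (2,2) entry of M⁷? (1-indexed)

M = I + N where N = [[0, 0, 0], [4, 0, 0], [-4, 1, 0]] is strictly lower-triangular, so N³ = 0.
(I + N)⁷ = I + 7·N + 21·N² = [[1, 0, 0], [28, 1, 0], [56, 7, 1]].

1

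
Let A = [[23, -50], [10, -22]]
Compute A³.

tr A = 1 and det A = -6, so the characteristic polynomial is λ² − (1)λ + (-6) with roots -2 and 3.
Eigenvectors give P = [[-2, 5], [-1, 2]] with P⁻¹ = [[2, -5], [1, -2]], and A = P·diag(-2, 3)·P⁻¹.
Then A³ = P·diag(-8, 27)·P⁻¹ = [[16, 135], [8, 54]] · [[2, -5], [1, -2]] = [[167, -350], [70, -148]].

[[167, -350], [70, -148]]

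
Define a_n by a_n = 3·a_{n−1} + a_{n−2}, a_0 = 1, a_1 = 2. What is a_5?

251

With companion matrix M = [[3, 1], [1, 0]], [a_n, a_{n−1}]ᵀ = M·[a_{n−1}, a_{n−2}]ᵀ, so [a_5, a_4]ᵀ = M⁴·[a_1, a_0]ᵀ.
M⁴ = [[109, 33], [33, 10]], giving [a_5, a_4]ᵀ = [[251], [76]].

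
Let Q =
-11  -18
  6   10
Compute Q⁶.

[[253, 378], [-126, -188]]

tr Q = -1 and det Q = -2, so the characteristic polynomial is λ² − (-1)λ + (-2) with roots 1 and -2.
Eigenvectors give P = [[-3, -2], [2, 1]] with P⁻¹ = [[1, 2], [-2, -3]], and Q = P·diag(1, -2)·P⁻¹.
Then Q⁶ = P·diag(1, 64)·P⁻¹ = [[-3, -128], [2, 64]] · [[1, 2], [-2, -3]] = [[253, 378], [-126, -188]].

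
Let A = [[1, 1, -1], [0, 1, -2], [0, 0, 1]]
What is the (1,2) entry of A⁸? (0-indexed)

A = I + N where N = [[0, 1, -1], [0, 0, -2], [0, 0, 0]] is strictly upper-triangular, so N³ = 0.
(I + N)⁸ = I + 8·N + 28·N² = [[1, 8, -64], [0, 1, -16], [0, 0, 1]].

-16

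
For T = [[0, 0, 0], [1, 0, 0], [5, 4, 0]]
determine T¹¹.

[[0, 0, 0], [0, 0, 0], [0, 0, 0]]

T is strictly triangular, hence nilpotent: T³ = 0, so T¹¹ = 0.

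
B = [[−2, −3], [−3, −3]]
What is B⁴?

[[394, 465], [465, 549]]

B² = [[13, 15], [15, 18]]
B³ = [[−71, −84], [−84, −99]]
B⁴ = [[394, 465], [465, 549]]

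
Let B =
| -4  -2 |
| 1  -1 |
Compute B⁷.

tr B = -5 and det B = 6, so the characteristic polynomial is λ² − (-5)λ + (6) with roots -3 and -2.
Eigenvectors give P = [[2, 1], [-1, -1]] with P⁻¹ = [[1, 1], [-1, -2]], and B = P·diag(-3, -2)·P⁻¹.
Then B⁷ = P·diag(-2187, -128)·P⁻¹ = [[-4374, -128], [2187, 128]] · [[1, 1], [-1, -2]] = [[-4246, -4118], [2059, 1931]].

[[-4246, -4118], [2059, 1931]]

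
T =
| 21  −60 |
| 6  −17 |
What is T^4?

[[801, −2400], [240, −719]]

tr T = 4 and det T = 3, so the characteristic polynomial is λ² − (4)λ + (3) with roots 3 and 1.
Eigenvectors give P = [[10, 3], [3, 1]] with P⁻¹ = [[1, −3], [−3, 10]], and T = P·diag(3, 1)·P⁻¹.
Then T^4 = P·diag(81, 1)·P⁻¹ = [[810, 3], [243, 1]] · [[1, −3], [−3, 10]] = [[801, −2400], [240, −719]].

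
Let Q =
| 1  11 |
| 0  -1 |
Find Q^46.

Q² = I (check: tr Q = 0 and det Q = -1), so Q^46 = I since 46 is even.

[[1, 0], [0, 1]]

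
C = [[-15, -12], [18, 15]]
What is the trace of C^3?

0

tr C = 0 and det C = -9, so the characteristic polynomial is λ² − (0)λ + (-9) with roots 3 and -3.
Eigenvectors give P = [[2, -1], [-3, 1]] with P⁻¹ = [[-1, -1], [-3, -2]], and C = P·diag(3, -3)·P⁻¹.
Then C^3 = P·diag(27, -27)·P⁻¹ = [[54, 27], [-81, -27]] · [[-1, -1], [-3, -2]] = [[-135, -108], [162, 135]].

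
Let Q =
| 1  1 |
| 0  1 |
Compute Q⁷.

Q = I + N where N = [[0, 1], [0, 0]] is strictly upper-triangular, so N² = 0.
(I + N)⁷ = I + 7·N = [[1, 7], [0, 1]].

[[1, 7], [0, 1]]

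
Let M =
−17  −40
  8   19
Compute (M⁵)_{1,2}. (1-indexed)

−2440

tr M = 2 and det M = −3, so the characteristic polynomial is λ² − (2)λ + (−3) with roots 3 and −1.
Eigenvectors give P = [[−2, 5], [1, −2]] with P⁻¹ = [[2, 5], [1, 2]], and M = P·diag(3, −1)·P⁻¹.
Then M⁵ = P·diag(243, −1)·P⁻¹ = [[−486, −5], [243, 2]] · [[2, 5], [1, 2]] = [[−977, −2440], [488, 1219]].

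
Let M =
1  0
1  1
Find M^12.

[[1, 0], [12, 1]]

M = I + N where N = [[0, 0], [1, 0]] is strictly lower-triangular, so N^2 = 0.
(I + N)^12 = I + 12·N = [[1, 0], [12, 1]].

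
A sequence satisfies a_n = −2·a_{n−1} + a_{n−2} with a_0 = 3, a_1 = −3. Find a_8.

With companion matrix T = [[−2, 1], [1, 0]], [a_n, a_{n−1}]ᵀ = T·[a_{n−1}, a_{n−2}]ᵀ, so [a_8, a_7]ᵀ = T⁷·[a_1, a_0]ᵀ.
T⁷ = [[−408, 169], [169, −70]], giving [a_8, a_7]ᵀ = [[1731], [−717]].

1731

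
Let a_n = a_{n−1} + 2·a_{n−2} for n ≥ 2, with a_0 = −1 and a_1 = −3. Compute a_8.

With companion matrix Q = [[1, 2], [1, 0]], [a_n, a_{n−1}]ᵀ = Q·[a_{n−1}, a_{n−2}]ᵀ, so [a_8, a_7]ᵀ = Q⁷·[a_1, a_0]ᵀ.
Q⁷ = [[85, 86], [43, 42]], giving [a_8, a_7]ᵀ = [[−341], [−171]].

−341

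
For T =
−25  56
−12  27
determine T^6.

tr T = 2 and det T = −3, so the characteristic polynomial is λ² − (2)λ + (−3) with roots −1 and 3.
Eigenvectors give P = [[−7, 2], [−3, 1]] with P⁻¹ = [[−1, 2], [−3, 7]], and T = P·diag(−1, 3)·P⁻¹.
Then T^6 = P·diag(1, 729)·P⁻¹ = [[−7, 1458], [−3, 729]] · [[−1, 2], [−3, 7]] = [[−4367, 10192], [−2184, 5097]].

[[−4367, 10192], [−2184, 5097]]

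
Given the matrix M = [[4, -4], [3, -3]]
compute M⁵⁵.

M² = M (a projection; rank 1, trace 1), so M⁵⁵ = M.

[[4, -4], [3, -3]]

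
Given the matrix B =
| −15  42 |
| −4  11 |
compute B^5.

[[−1695, 5082], [−484, 1451]]

tr B = −4 and det B = 3, so the characteristic polynomial is λ² − (−4)λ + (3) with roots −1 and −3.
Eigenvectors give P = [[3, 7], [1, 2]] with P⁻¹ = [[−2, 7], [1, −3]], and B = P·diag(−1, −3)·P⁻¹.
Then B^5 = P·diag(−1, −243)·P⁻¹ = [[−3, −1701], [−1, −486]] · [[−2, 7], [1, −3]] = [[−1695, 5082], [−484, 1451]].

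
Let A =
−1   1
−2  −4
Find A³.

[[11, 19], [−38, −46]]

tr A = −5 and det A = 6, so the characteristic polynomial is λ² − (−5)λ + (6) with roots −3 and −2.
Eigenvectors give P = [[−1, −1], [2, 1]] with P⁻¹ = [[1, 1], [−2, −1]], and A = P·diag(−3, −2)·P⁻¹.
Then A³ = P·diag(−27, −8)·P⁻¹ = [[27, 8], [−54, −8]] · [[1, 1], [−2, −1]] = [[11, 19], [−38, −46]].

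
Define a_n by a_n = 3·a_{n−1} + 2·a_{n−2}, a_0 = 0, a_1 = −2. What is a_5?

−278

With companion matrix M = [[3, 2], [1, 0]], [a_n, a_{n−1}]ᵀ = M·[a_{n−1}, a_{n−2}]ᵀ, so [a_5, a_4]ᵀ = M^4·[a_1, a_0]ᵀ.
M^4 = [[139, 78], [39, 22]], giving [a_5, a_4]ᵀ = [[−278], [−78]].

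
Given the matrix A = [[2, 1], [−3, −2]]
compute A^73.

[[2, 1], [−3, −2]]

A² = I (check: tr A = 0 and det A = −1), so A^73 = A since 73 is odd.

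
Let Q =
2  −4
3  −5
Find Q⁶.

tr Q = −3 and det Q = 2, so the characteristic polynomial is λ² − (−3)λ + (2) with roots −1 and −2.
Eigenvectors give P = [[4, 1], [3, 1]] with P⁻¹ = [[1, −1], [−3, 4]], and Q = P·diag(−1, −2)·P⁻¹.
Then Q⁶ = P·diag(1, 64)·P⁻¹ = [[4, 64], [3, 64]] · [[1, −1], [−3, 4]] = [[−188, 252], [−189, 253]].

[[−188, 252], [−189, 253]]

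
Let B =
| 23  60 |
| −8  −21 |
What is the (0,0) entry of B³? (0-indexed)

167

tr B = 2 and det B = −3, so the characteristic polynomial is λ² − (2)λ + (−3) with roots 3 and −1.
Eigenvectors give P = [[3, −5], [−1, 2]] with P⁻¹ = [[2, 5], [1, 3]], and B = P·diag(3, −1)·P⁻¹.
Then B³ = P·diag(27, −1)·P⁻¹ = [[81, 5], [−27, −2]] · [[2, 5], [1, 3]] = [[167, 420], [−56, −141]].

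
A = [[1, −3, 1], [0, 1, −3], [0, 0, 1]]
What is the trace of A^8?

A = I + N where N = [[0, −3, 1], [0, 0, −3], [0, 0, 0]] is strictly upper-triangular, so N^3 = 0.
(I + N)^8 = I + 8·N + 28·N^2 = [[1, −24, 260], [0, 1, −24], [0, 0, 1]].

3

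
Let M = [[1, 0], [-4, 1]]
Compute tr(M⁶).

2

M = I + N where N = [[0, 0], [-4, 0]] is strictly lower-triangular, so N² = 0.
(I + N)⁶ = I + 6·N = [[1, 0], [-24, 1]].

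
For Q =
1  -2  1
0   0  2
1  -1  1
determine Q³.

[[0, -2, -6], [4, -6, 0], [2, -4, -4]]

Q² = [[2, -3, -2], [2, -2, 2], [2, -3, 0]]
Q³ = [[0, -2, -6], [4, -6, 0], [2, -4, -4]]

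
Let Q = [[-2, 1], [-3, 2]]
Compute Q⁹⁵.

Q² = I (check: tr Q = 0 and det Q = -1), so Q⁹⁵ = Q since 95 is odd.

[[-2, 1], [-3, 2]]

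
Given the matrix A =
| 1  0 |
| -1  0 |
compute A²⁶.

A² = A (a projection; rank 1, trace 1), so A²⁶ = A.

[[1, 0], [-1, 0]]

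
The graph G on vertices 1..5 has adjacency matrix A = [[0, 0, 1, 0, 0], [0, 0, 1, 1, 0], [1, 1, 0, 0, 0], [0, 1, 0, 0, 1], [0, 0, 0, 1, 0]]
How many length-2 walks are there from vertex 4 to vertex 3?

The number of length-2 walks from vertex 4 to vertex 3 is entry (4,3) of A², where A is the adjacency matrix.
A² = [[1, 1, 0, 0, 0], [1, 2, 0, 0, 1], [0, 0, 2, 1, 0], [0, 0, 1, 2, 0], [0, 1, 0, 0, 1]]

1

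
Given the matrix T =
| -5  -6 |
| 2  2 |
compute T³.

[[-29, -42], [14, 20]]

tr T = -3 and det T = 2, so the characteristic polynomial is λ² − (-3)λ + (2) with roots -2 and -1.
Eigenvectors give P = [[-2, -3], [1, 2]] with P⁻¹ = [[-2, -3], [1, 2]], and T = P·diag(-2, -1)·P⁻¹.
Then T³ = P·diag(-8, -1)·P⁻¹ = [[16, 3], [-8, -2]] · [[-2, -3], [1, 2]] = [[-29, -42], [14, 20]].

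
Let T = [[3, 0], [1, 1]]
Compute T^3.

T^2 = [[9, 0], [4, 1]]
T^3 = [[27, 0], [13, 1]]

[[27, 0], [13, 1]]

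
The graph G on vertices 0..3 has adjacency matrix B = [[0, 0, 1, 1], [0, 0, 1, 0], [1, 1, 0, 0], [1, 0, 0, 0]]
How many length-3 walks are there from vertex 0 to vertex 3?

2

The number of length-3 walks from vertex 0 to vertex 3 is entry (0,3) of B³, where B is the adjacency matrix.
B² = [[2, 1, 0, 0], [1, 1, 0, 0], [0, 0, 2, 1], [0, 0, 1, 1]]
B³ = [[0, 0, 3, 2], [0, 0, 2, 1], [3, 2, 0, 0], [2, 1, 0, 0]]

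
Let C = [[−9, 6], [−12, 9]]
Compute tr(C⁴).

162

tr C = 0 and det C = −9, so the characteristic polynomial is λ² − (0)λ + (−9) with roots 3 and −3.
Eigenvectors give P = [[−1, 1], [−2, 1]] with P⁻¹ = [[1, −1], [2, −1]], and C = P·diag(3, −3)·P⁻¹.
Then C⁴ = P·diag(81, 81)·P⁻¹ = [[−81, 81], [−162, 81]] · [[1, −1], [2, −1]] = [[81, 0], [0, 81]].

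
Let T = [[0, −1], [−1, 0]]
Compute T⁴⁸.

[[1, 0], [0, 1]]

T² = I (check: tr T = 0 and det T = −1), so T⁴⁸ = I since 48 is even.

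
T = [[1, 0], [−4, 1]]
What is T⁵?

T = I + N where N = [[0, 0], [−4, 0]] is strictly lower-triangular, so N² = 0.
(I + N)⁵ = I + 5·N = [[1, 0], [−20, 1]].

[[1, 0], [−20, 1]]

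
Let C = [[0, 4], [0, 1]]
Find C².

[[0, 4], [0, 1]]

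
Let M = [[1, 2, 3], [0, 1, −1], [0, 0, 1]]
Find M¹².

M = I + N where N = [[0, 2, 3], [0, 0, −1], [0, 0, 0]] is strictly upper-triangular, so N³ = 0.
(I + N)¹² = I + 12·N + 66·N² = [[1, 24, −96], [0, 1, −12], [0, 0, 1]].

[[1, 24, −96], [0, 1, −12], [0, 0, 1]]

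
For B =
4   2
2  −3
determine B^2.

[[20, 2], [2, 13]]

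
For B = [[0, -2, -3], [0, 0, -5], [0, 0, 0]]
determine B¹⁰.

[[0, 0, 0], [0, 0, 0], [0, 0, 0]]

B is strictly triangular, hence nilpotent: B³ = 0, so B¹⁰ = 0.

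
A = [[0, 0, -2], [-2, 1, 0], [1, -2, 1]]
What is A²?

[[-2, 4, -2], [-2, 1, 4], [5, -4, -1]]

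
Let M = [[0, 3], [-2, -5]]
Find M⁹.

[[37830, 57513], [-38342, -58025]]

tr M = -5 and det M = 6, so the characteristic polynomial is λ² − (-5)λ + (6) with roots -3 and -2.
Eigenvectors give P = [[-1, -3], [1, 2]] with P⁻¹ = [[2, 3], [-1, -1]], and M = P·diag(-3, -2)·P⁻¹.
Then M⁹ = P·diag(-19683, -512)·P⁻¹ = [[19683, 1536], [-19683, -1024]] · [[2, 3], [-1, -1]] = [[37830, 57513], [-38342, -58025]].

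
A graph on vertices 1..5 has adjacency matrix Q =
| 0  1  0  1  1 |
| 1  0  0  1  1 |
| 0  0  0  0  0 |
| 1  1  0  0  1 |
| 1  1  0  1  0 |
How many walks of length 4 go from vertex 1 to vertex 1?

The number of length-4 walks from vertex 1 to vertex 1 is entry (1,1) of Q⁴, where Q is the adjacency matrix.
Q² = [[3, 2, 0, 2, 2], [2, 3, 0, 2, 2], [0, 0, 0, 0, 0], [2, 2, 0, 3, 2], [2, 2, 0, 2, 3]]
Q³ = [[6, 7, 0, 7, 7], [7, 6, 0, 7, 7], [0, 0, 0, 0, 0], [7, 7, 0, 6, 7], [7, 7, 0, 7, 6]]
Q⁴ = [[21, 20, 0, 20, 20], [20, 21, 0, 20, 20], [0, 0, 0, 0, 0], [20, 20, 0, 21, 20], [20, 20, 0, 20, 21]]

21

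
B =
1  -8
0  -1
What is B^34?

B² = I (check: tr B = 0 and det B = -1), so B^34 = I since 34 is even.

[[1, 0], [0, 1]]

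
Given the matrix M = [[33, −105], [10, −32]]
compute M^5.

[[1893, −5775], [550, −1682]]

tr M = 1 and det M = −6, so the characteristic polynomial is λ² − (1)λ + (−6) with roots 3 and −2.
Eigenvectors give P = [[7, −3], [2, −1]] with P⁻¹ = [[1, −3], [2, −7]], and M = P·diag(3, −2)·P⁻¹.
Then M^5 = P·diag(243, −32)·P⁻¹ = [[1701, 96], [486, 32]] · [[1, −3], [2, −7]] = [[1893, −5775], [550, −1682]].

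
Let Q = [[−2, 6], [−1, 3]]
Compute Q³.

Q² = Q (a projection; rank 1, trace 1), so Q³ = Q.

[[−2, 6], [−1, 3]]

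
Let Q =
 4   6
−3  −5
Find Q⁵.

tr Q = −1 and det Q = −2, so the characteristic polynomial is λ² − (−1)λ + (−2) with roots 1 and −2.
Eigenvectors give P = [[−2, −1], [1, 1]] with P⁻¹ = [[−1, −1], [1, 2]], and Q = P·diag(1, −2)·P⁻¹.
Then Q⁵ = P·diag(1, −32)·P⁻¹ = [[−2, 32], [1, −32]] · [[−1, −1], [1, 2]] = [[34, 66], [−33, −65]].

[[34, 66], [−33, −65]]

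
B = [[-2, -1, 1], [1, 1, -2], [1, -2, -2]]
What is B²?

[[4, -1, -2], [-3, 4, 3], [-6, 1, 9]]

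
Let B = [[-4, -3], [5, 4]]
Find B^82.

[[1, 0], [0, 1]]

B² = I (check: tr B = 0 and det B = -1), so B^82 = I since 82 is even.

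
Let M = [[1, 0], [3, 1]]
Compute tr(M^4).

M = I + N where N = [[0, 0], [3, 0]] is strictly lower-triangular, so N^2 = 0.
(I + N)^4 = I + 4·N = [[1, 0], [12, 1]].

2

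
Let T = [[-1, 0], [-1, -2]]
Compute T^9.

tr T = -3 and det T = 2, so the characteristic polynomial is λ² − (-3)λ + (2) with roots -2 and -1.
Eigenvectors give P = [[0, -1], [1, 1]] with P⁻¹ = [[1, 1], [-1, 0]], and T = P·diag(-2, -1)·P⁻¹.
Then T^9 = P·diag(-512, -1)·P⁻¹ = [[0, 1], [-512, -1]] · [[1, 1], [-1, 0]] = [[-1, 0], [-511, -512]].

[[-1, 0], [-511, -512]]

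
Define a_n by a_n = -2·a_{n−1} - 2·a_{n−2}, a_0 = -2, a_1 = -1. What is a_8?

-32

With companion matrix M = [[-2, -2], [1, 0]], [a_n, a_{n−1}]ᵀ = M·[a_{n−1}, a_{n−2}]ᵀ, so [a_8, a_7]ᵀ = M⁷·[a_1, a_0]ᵀ.
M⁷ = [[0, 16], [-8, -16]], giving [a_8, a_7]ᵀ = [[-32], [40]].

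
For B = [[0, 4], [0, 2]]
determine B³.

[[0, 16], [0, 8]]

B² = [[0, 8], [0, 4]]
B³ = [[0, 16], [0, 8]]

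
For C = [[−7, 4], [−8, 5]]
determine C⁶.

[[1457, −728], [1456, −727]]

tr C = −2 and det C = −3, so the characteristic polynomial is λ² − (−2)λ + (−3) with roots 1 and −3.
Eigenvectors give P = [[−1, 1], [−2, 1]] with P⁻¹ = [[1, −1], [2, −1]], and C = P·diag(1, −3)·P⁻¹.
Then C⁶ = P·diag(1, 729)·P⁻¹ = [[−1, 729], [−2, 729]] · [[1, −1], [2, −1]] = [[1457, −728], [1456, −727]].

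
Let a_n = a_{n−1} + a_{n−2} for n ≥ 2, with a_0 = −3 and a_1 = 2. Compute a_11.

13

With companion matrix T = [[1, 1], [1, 0]], [a_n, a_{n−1}]ᵀ = T·[a_{n−1}, a_{n−2}]ᵀ, so [a_11, a_10]ᵀ = T^10·[a_1, a_0]ᵀ.
T^10 = [[89, 55], [55, 34]], giving [a_11, a_10]ᵀ = [[13], [8]].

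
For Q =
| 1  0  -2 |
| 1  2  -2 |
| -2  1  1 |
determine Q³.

Q² = [[5, -2, -4], [7, 2, -8], [-3, 3, 3]]
Q³ = [[11, -8, -10], [25, -4, -26], [-6, 9, 3]]

[[11, -8, -10], [25, -4, -26], [-6, 9, 3]]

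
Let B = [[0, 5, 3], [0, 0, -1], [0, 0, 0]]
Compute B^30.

[[0, 0, 0], [0, 0, 0], [0, 0, 0]]

B is strictly triangular, hence nilpotent: B^3 = 0, so B^30 = 0.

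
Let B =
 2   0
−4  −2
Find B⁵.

tr B = 0 and det B = −4, so the characteristic polynomial is λ² − (0)λ + (−4) with roots 2 and −2.
Eigenvectors give P = [[−1, 0], [1, 1]] with P⁻¹ = [[−1, 0], [1, 1]], and B = P·diag(2, −2)·P⁻¹.
Then B⁵ = P·diag(32, −32)·P⁻¹ = [[−32, 0], [32, −32]] · [[−1, 0], [1, 1]] = [[32, 0], [−64, −32]].

[[32, 0], [−64, −32]]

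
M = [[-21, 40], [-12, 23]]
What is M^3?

[[-141, 280], [-84, 167]]

tr M = 2 and det M = -3, so the characteristic polynomial is λ² − (2)λ + (-3) with roots -1 and 3.
Eigenvectors give P = [[2, -5], [1, -3]] with P⁻¹ = [[3, -5], [1, -2]], and M = P·diag(-1, 3)·P⁻¹.
Then M^3 = P·diag(-1, 27)·P⁻¹ = [[-2, -135], [-1, -81]] · [[3, -5], [1, -2]] = [[-141, 280], [-84, 167]].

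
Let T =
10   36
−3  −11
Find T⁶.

[[−188, −756], [63, 253]]

tr T = −1 and det T = −2, so the characteristic polynomial is λ² − (−1)λ + (−2) with roots 1 and −2.
Eigenvectors give P = [[4, −3], [−1, 1]] with P⁻¹ = [[1, 3], [1, 4]], and T = P·diag(1, −2)·P⁻¹.
Then T⁶ = P·diag(1, 64)·P⁻¹ = [[4, −192], [−1, 64]] · [[1, 3], [1, 4]] = [[−188, −756], [63, 253]].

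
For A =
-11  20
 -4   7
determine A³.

tr A = -4 and det A = 3, so the characteristic polynomial is λ² − (-4)λ + (3) with roots -3 and -1.
Eigenvectors give P = [[5, 2], [2, 1]] with P⁻¹ = [[1, -2], [-2, 5]], and A = P·diag(-3, -1)·P⁻¹.
Then A³ = P·diag(-27, -1)·P⁻¹ = [[-135, -2], [-54, -1]] · [[1, -2], [-2, 5]] = [[-131, 260], [-52, 103]].

[[-131, 260], [-52, 103]]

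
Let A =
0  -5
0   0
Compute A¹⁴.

[[0, 0], [0, 0]]

A is strictly triangular, hence nilpotent: A² = 0, so A¹⁴ = 0.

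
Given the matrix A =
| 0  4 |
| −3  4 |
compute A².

[[−12, 16], [−12, 4]]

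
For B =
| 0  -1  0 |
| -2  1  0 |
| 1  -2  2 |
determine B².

[[2, -1, 0], [-2, 3, 0], [6, -7, 4]]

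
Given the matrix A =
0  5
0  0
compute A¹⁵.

A is strictly triangular, hence nilpotent: A² = 0, so A¹⁵ = 0.

[[0, 0], [0, 0]]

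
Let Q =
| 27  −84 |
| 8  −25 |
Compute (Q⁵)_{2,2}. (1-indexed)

−1465

tr Q = 2 and det Q = −3, so the characteristic polynomial is λ² − (2)λ + (−3) with roots −1 and 3.
Eigenvectors give P = [[3, 7], [1, 2]] with P⁻¹ = [[−2, 7], [1, −3]], and Q = P·diag(−1, 3)·P⁻¹.
Then Q⁵ = P·diag(−1, 243)·P⁻¹ = [[−3, 1701], [−1, 486]] · [[−2, 7], [1, −3]] = [[1707, −5124], [488, −1465]].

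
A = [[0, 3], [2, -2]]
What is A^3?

[[-12, 30], [20, -32]]

A^2 = [[6, -6], [-4, 10]]
A^3 = [[-12, 30], [20, -32]]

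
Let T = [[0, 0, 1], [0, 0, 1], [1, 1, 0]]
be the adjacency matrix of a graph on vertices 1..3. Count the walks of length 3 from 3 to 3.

0

The number of length-3 walks from vertex 3 to vertex 3 is entry (3,3) of T³, where T is the adjacency matrix.
T² = [[1, 1, 0], [1, 1, 0], [0, 0, 2]]
T³ = [[0, 0, 2], [0, 0, 2], [2, 2, 0]]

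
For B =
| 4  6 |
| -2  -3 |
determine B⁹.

[[4, 6], [-2, -3]]

B² = B (a projection; rank 1, trace 1), so B⁹ = B.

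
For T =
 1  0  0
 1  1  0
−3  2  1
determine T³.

[[1, 0, 0], [3, 1, 0], [−3, 6, 1]]

T = I + N where N = [[0, 0, 0], [1, 0, 0], [−3, 2, 0]] is strictly lower-triangular, so N³ = 0.
(I + N)³ = I + 3·N + 3·N² = [[1, 0, 0], [3, 1, 0], [−3, 6, 1]].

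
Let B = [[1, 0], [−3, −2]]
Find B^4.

[[1, 0], [15, 16]]

tr B = −1 and det B = −2, so the characteristic polynomial is λ² − (−1)λ + (−2) with roots −2 and 1.
Eigenvectors give P = [[0, −1], [1, 1]] with P⁻¹ = [[1, 1], [−1, 0]], and B = P·diag(−2, 1)·P⁻¹.
Then B^4 = P·diag(16, 1)·P⁻¹ = [[0, −1], [16, 1]] · [[1, 1], [−1, 0]] = [[1, 0], [15, 16]].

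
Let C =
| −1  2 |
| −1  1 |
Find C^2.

[[−1, 0], [0, −1]]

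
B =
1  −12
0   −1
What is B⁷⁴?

B² = I (check: tr B = 0 and det B = −1), so B⁷⁴ = I since 74 is even.

[[1, 0], [0, 1]]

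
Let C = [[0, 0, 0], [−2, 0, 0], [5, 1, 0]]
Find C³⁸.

C is strictly triangular, hence nilpotent: C³ = 0, so C³⁸ = 0.

[[0, 0, 0], [0, 0, 0], [0, 0, 0]]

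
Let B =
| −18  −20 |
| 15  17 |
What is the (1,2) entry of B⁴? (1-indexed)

tr B = −1 and det B = −6, so the characteristic polynomial is λ² − (−1)λ + (−6) with roots −3 and 2.
Eigenvectors give P = [[4, −1], [−3, 1]] with P⁻¹ = [[1, 1], [3, 4]], and B = P·diag(−3, 2)·P⁻¹.
Then B⁴ = P·diag(81, 16)·P⁻¹ = [[324, −16], [−243, 16]] · [[1, 1], [3, 4]] = [[276, 260], [−195, −179]].

260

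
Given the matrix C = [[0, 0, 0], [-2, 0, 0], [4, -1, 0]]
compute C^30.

C is strictly triangular, hence nilpotent: C^3 = 0, so C^30 = 0.

[[0, 0, 0], [0, 0, 0], [0, 0, 0]]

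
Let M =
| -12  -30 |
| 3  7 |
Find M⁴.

tr M = -5 and det M = 6, so the characteristic polynomial is λ² − (-5)λ + (6) with roots -3 and -2.
Eigenvectors give P = [[10, -3], [-3, 1]] with P⁻¹ = [[1, 3], [3, 10]], and M = P·diag(-3, -2)·P⁻¹.
Then M⁴ = P·diag(81, 16)·P⁻¹ = [[810, -48], [-243, 16]] · [[1, 3], [3, 10]] = [[666, 1950], [-195, -569]].

[[666, 1950], [-195, -569]]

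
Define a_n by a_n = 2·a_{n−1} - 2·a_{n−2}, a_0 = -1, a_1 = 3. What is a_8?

With companion matrix T = [[2, -2], [1, 0]], [a_n, a_{n−1}]ᵀ = T·[a_{n−1}, a_{n−2}]ᵀ, so [a_8, a_7]ᵀ = T⁷·[a_1, a_0]ᵀ.
T⁷ = [[0, 16], [-8, 16]], giving [a_8, a_7]ᵀ = [[-16], [-40]].

-16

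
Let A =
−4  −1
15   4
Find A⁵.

[[−4, −1], [15, 4]]

A² = I (check: tr A = 0 and det A = −1), so A⁵ = A since 5 is odd.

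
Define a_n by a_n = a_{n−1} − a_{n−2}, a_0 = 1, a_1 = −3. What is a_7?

−3

With companion matrix Q = [[1, −1], [1, 0]], [a_n, a_{n−1}]ᵀ = Q·[a_{n−1}, a_{n−2}]ᵀ, so [a_7, a_6]ᵀ = Q⁶·[a_1, a_0]ᵀ.
Q⁶ = [[1, 0], [0, 1]], giving [a_7, a_6]ᵀ = [[−3], [1]].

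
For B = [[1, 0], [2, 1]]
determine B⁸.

[[1, 0], [16, 1]]

B = I + N where N = [[0, 0], [2, 0]] is strictly lower-triangular, so N² = 0.
(I + N)⁸ = I + 8·N = [[1, 0], [16, 1]].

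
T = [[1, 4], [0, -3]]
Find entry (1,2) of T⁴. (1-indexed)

-80

T² = [[1, -8], [0, 9]]
T³ = [[1, 28], [0, -27]]
T⁴ = [[1, -80], [0, 81]]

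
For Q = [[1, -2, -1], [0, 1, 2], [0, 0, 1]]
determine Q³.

[[1, -6, -15], [0, 1, 6], [0, 0, 1]]

Q = I + N where N = [[0, -2, -1], [0, 0, 2], [0, 0, 0]] is strictly upper-triangular, so N³ = 0.
(I + N)³ = I + 3·N + 3·N² = [[1, -6, -15], [0, 1, 6], [0, 0, 1]].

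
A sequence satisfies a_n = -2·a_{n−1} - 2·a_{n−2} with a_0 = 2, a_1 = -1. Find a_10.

-32

With companion matrix M = [[-2, -2], [1, 0]], [a_n, a_{n−1}]ᵀ = M·[a_{n−1}, a_{n−2}]ᵀ, so [a_10, a_9]ᵀ = M⁹·[a_1, a_0]ᵀ.
M⁹ = [[-32, -32], [16, 0]], giving [a_10, a_9]ᵀ = [[-32], [-16]].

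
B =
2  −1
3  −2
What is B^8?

[[1, 0], [0, 1]]

B² = I (check: tr B = 0 and det B = −1), so B^8 = I since 8 is even.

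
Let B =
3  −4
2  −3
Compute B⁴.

[[1, 0], [0, 1]]

B² = I (check: tr B = 0 and det B = −1), so B⁴ = I since 4 is even.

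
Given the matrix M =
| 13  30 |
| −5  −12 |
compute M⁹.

[[60073, 121170], [−20195, −40902]]

tr M = 1 and det M = −6, so the characteristic polynomial is λ² − (1)λ + (−6) with roots −2 and 3.
Eigenvectors give P = [[2, 3], [−1, −1]] with P⁻¹ = [[−1, −3], [1, 2]], and M = P·diag(−2, 3)·P⁻¹.
Then M⁹ = P·diag(−512, 19683)·P⁻¹ = [[−1024, 59049], [512, −19683]] · [[−1, −3], [1, 2]] = [[60073, 121170], [−20195, −40902]].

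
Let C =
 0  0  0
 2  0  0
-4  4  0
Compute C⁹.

[[0, 0, 0], [0, 0, 0], [0, 0, 0]]

C is strictly triangular, hence nilpotent: C³ = 0, so C⁹ = 0.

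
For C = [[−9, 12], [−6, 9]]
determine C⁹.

[[−59049, 78732], [−39366, 59049]]

tr C = 0 and det C = −9, so the characteristic polynomial is λ² − (0)λ + (−9) with roots −3 and 3.
Eigenvectors give P = [[2, 1], [1, 1]] with P⁻¹ = [[1, −1], [−1, 2]], and C = P·diag(−3, 3)·P⁻¹.
Then C⁹ = P·diag(−19683, 19683)·P⁻¹ = [[−39366, 19683], [−19683, 19683]] · [[1, −1], [−1, 2]] = [[−59049, 78732], [−39366, 59049]].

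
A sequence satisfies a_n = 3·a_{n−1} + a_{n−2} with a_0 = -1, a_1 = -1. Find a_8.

With companion matrix M = [[3, 1], [1, 0]], [a_n, a_{n−1}]ᵀ = M·[a_{n−1}, a_{n−2}]ᵀ, so [a_8, a_7]ᵀ = M^7·[a_1, a_0]ᵀ.
M^7 = [[3927, 1189], [1189, 360]], giving [a_8, a_7]ᵀ = [[-5116], [-1549]].

-5116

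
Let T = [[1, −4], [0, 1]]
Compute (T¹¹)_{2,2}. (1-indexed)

T = I + N where N = [[0, −4], [0, 0]] is strictly upper-triangular, so N² = 0.
(I + N)¹¹ = I + 11·N = [[1, −44], [0, 1]].

1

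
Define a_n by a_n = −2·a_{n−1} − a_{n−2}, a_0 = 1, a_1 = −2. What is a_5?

With companion matrix Q = [[−2, −1], [1, 0]], [a_n, a_{n−1}]ᵀ = Q·[a_{n−1}, a_{n−2}]ᵀ, so [a_5, a_4]ᵀ = Q^4·[a_1, a_0]ᵀ.
Q^4 = [[5, 4], [−4, −3]], giving [a_5, a_4]ᵀ = [[−6], [5]].

−6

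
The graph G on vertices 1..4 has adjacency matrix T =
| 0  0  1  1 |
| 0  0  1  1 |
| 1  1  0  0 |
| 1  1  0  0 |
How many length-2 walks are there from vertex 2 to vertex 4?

The number of length-2 walks from vertex 2 to vertex 4 is entry (2,4) of T², where T is the adjacency matrix.
T² = [[2, 2, 0, 0], [2, 2, 0, 0], [0, 0, 2, 2], [0, 0, 2, 2]]

0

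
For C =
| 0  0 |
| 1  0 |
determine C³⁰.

[[0, 0], [0, 0]]

C is strictly triangular, hence nilpotent: C² = 0, so C³⁰ = 0.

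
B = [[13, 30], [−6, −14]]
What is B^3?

tr B = −1 and det B = −2, so the characteristic polynomial is λ² − (−1)λ + (−2) with roots −2 and 1.
Eigenvectors give P = [[−2, 5], [1, −2]] with P⁻¹ = [[2, 5], [1, 2]], and B = P·diag(−2, 1)·P⁻¹.
Then B^3 = P·diag(−8, 1)·P⁻¹ = [[16, 5], [−8, −2]] · [[2, 5], [1, 2]] = [[37, 90], [−18, −44]].

[[37, 90], [−18, −44]]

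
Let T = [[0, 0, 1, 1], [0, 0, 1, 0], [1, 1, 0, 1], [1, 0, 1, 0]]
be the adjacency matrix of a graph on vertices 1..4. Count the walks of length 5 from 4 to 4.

12

The number of length-5 walks from vertex 4 to vertex 4 is entry (4,4) of T^5, where T is the adjacency matrix.
T^2 = [[2, 1, 1, 1], [1, 1, 0, 1], [1, 0, 3, 1], [1, 1, 1, 2]]
T^3 = [[2, 1, 4, 3], [1, 0, 3, 1], [4, 3, 2, 4], [3, 1, 4, 2]]
T^4 = [[7, 4, 6, 6], [4, 3, 2, 4], [6, 2, 11, 6], [6, 4, 6, 7]]
T^5 = [[12, 6, 17, 13], [6, 2, 11, 6], [17, 11, 14, 17], [13, 6, 17, 12]]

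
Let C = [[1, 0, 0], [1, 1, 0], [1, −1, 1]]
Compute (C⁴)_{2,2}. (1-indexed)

C = I + N where N = [[0, 0, 0], [1, 0, 0], [1, −1, 0]] is strictly lower-triangular, so N³ = 0.
(I + N)⁴ = I + 4·N + 6·N² = [[1, 0, 0], [4, 1, 0], [−2, −4, 1]].

1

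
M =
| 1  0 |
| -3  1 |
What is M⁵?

M = I + N where N = [[0, 0], [-3, 0]] is strictly lower-triangular, so N² = 0.
(I + N)⁵ = I + 5·N = [[1, 0], [-15, 1]].

[[1, 0], [-15, 1]]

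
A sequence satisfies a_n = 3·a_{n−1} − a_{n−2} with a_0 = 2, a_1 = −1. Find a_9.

−4558

With companion matrix B = [[3, −1], [1, 0]], [a_n, a_{n−1}]ᵀ = B·[a_{n−1}, a_{n−2}]ᵀ, so [a_9, a_8]ᵀ = B⁸·[a_1, a_0]ᵀ.
B⁸ = [[2584, −987], [987, −377]], giving [a_9, a_8]ᵀ = [[−4558], [−1741]].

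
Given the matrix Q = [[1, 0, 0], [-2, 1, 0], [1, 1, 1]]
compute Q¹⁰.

Q = I + N where N = [[0, 0, 0], [-2, 0, 0], [1, 1, 0]] is strictly lower-triangular, so N³ = 0.
(I + N)¹⁰ = I + 10·N + 45·N² = [[1, 0, 0], [-20, 1, 0], [-80, 10, 1]].

[[1, 0, 0], [-20, 1, 0], [-80, 10, 1]]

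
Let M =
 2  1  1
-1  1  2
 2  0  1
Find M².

[[5, 3, 5], [1, 0, 3], [6, 2, 3]]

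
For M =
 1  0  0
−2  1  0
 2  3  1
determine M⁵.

[[1, 0, 0], [−10, 1, 0], [−50, 15, 1]]

M = I + N where N = [[0, 0, 0], [−2, 0, 0], [2, 3, 0]] is strictly lower-triangular, so N³ = 0.
(I + N)⁵ = I + 5·N + 10·N² = [[1, 0, 0], [−10, 1, 0], [−50, 15, 1]].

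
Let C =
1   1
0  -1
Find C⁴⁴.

C² = I (check: tr C = 0 and det C = -1), so C⁴⁴ = I since 44 is even.

[[1, 0], [0, 1]]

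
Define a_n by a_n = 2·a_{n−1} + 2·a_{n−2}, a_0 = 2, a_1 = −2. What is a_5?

−24

With companion matrix A = [[2, 2], [1, 0]], [a_n, a_{n−1}]ᵀ = A·[a_{n−1}, a_{n−2}]ᵀ, so [a_5, a_4]ᵀ = A⁴·[a_1, a_0]ᵀ.
A⁴ = [[44, 32], [16, 12]], giving [a_5, a_4]ᵀ = [[−24], [−8]].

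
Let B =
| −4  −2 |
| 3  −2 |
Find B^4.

[[−116, 96], [−144, −212]]

B^2 = [[10, 12], [−18, −2]]
B^3 = [[−4, −44], [66, 40]]
B^4 = [[−116, 96], [−144, −212]]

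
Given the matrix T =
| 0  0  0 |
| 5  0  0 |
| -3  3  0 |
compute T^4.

[[0, 0, 0], [0, 0, 0], [0, 0, 0]]

T is strictly triangular, hence nilpotent: T^3 = 0, so T^4 = 0.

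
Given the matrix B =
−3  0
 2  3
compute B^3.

B^2 = [[9, 0], [0, 9]]
B^3 = [[−27, 0], [18, 27]]

[[−27, 0], [18, 27]]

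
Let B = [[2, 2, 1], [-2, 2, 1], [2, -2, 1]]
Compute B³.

[[2, 6, 13], [-6, -18, -7], [26, 14, 9]]

B² = [[2, 6, 5], [-6, -2, 1], [10, -2, 1]]
B³ = [[2, 6, 13], [-6, -18, -7], [26, 14, 9]]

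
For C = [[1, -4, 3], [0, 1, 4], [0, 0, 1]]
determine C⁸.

C = I + N where N = [[0, -4, 3], [0, 0, 4], [0, 0, 0]] is strictly upper-triangular, so N³ = 0.
(I + N)⁸ = I + 8·N + 28·N² = [[1, -32, -424], [0, 1, 32], [0, 0, 1]].

[[1, -32, -424], [0, 1, 32], [0, 0, 1]]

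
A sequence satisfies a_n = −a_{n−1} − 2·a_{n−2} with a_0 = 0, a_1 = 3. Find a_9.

With companion matrix B = [[−1, −2], [1, 0]], [a_n, a_{n−1}]ᵀ = B·[a_{n−1}, a_{n−2}]ᵀ, so [a_9, a_8]ᵀ = B⁸·[a_1, a_0]ᵀ.
B⁸ = [[−17, −6], [3, −14]], giving [a_9, a_8]ᵀ = [[−51], [9]].

−51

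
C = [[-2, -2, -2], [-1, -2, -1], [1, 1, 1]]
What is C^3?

C^2 = [[4, 6, 4], [3, 5, 3], [-2, -3, -2]]
C^3 = [[-10, -16, -10], [-8, -13, -8], [5, 8, 5]]

[[-10, -16, -10], [-8, -13, -8], [5, 8, 5]]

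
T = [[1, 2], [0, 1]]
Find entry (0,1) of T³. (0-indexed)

6

T² = [[1, 4], [0, 1]]
T³ = [[1, 6], [0, 1]]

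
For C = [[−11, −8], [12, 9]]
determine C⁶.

[[2185, 1456], [−2184, −1455]]

tr C = −2 and det C = −3, so the characteristic polynomial is λ² − (−2)λ + (−3) with roots −3 and 1.
Eigenvectors give P = [[−1, 2], [1, −3]] with P⁻¹ = [[−3, −2], [−1, −1]], and C = P·diag(−3, 1)·P⁻¹.
Then C⁶ = P·diag(729, 1)·P⁻¹ = [[−729, 2], [729, −3]] · [[−3, −2], [−1, −1]] = [[2185, 1456], [−2184, −1455]].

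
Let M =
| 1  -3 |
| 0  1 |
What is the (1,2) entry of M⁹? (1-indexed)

-27

M = I + N where N = [[0, -3], [0, 0]] is strictly upper-triangular, so N² = 0.
(I + N)⁹ = I + 9·N = [[1, -27], [0, 1]].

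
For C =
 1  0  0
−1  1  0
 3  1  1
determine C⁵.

C = I + N where N = [[0, 0, 0], [−1, 0, 0], [3, 1, 0]] is strictly lower-triangular, so N³ = 0.
(I + N)⁵ = I + 5·N + 10·N² = [[1, 0, 0], [−5, 1, 0], [5, 5, 1]].

[[1, 0, 0], [−5, 1, 0], [5, 5, 1]]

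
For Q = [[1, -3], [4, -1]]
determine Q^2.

[[-11, 0], [0, -11]]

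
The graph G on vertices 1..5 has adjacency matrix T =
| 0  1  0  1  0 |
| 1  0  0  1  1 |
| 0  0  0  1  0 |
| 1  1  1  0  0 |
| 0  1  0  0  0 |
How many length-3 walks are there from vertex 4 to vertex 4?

2

The number of length-3 walks from vertex 4 to vertex 4 is entry (4,4) of T^3, where T is the adjacency matrix.
T^2 = [[2, 1, 1, 1, 1], [1, 3, 1, 1, 0], [1, 1, 1, 0, 0], [1, 1, 0, 3, 1], [1, 0, 0, 1, 1]]
T^3 = [[2, 4, 1, 4, 1], [4, 2, 1, 5, 3], [1, 1, 0, 3, 1], [4, 5, 3, 2, 1], [1, 3, 1, 1, 0]]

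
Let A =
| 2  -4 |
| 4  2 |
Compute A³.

A² = [[-12, -16], [16, -12]]
A³ = [[-88, 16], [-16, -88]]

[[-88, 16], [-16, -88]]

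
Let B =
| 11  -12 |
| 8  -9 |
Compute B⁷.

tr B = 2 and det B = -3, so the characteristic polynomial is λ² − (2)λ + (-3) with roots 3 and -1.
Eigenvectors give P = [[3, 1], [2, 1]] with P⁻¹ = [[1, -1], [-2, 3]], and B = P·diag(3, -1)·P⁻¹.
Then B⁷ = P·diag(2187, -1)·P⁻¹ = [[6561, -1], [4374, -1]] · [[1, -1], [-2, 3]] = [[6563, -6564], [4376, -4377]].

[[6563, -6564], [4376, -4377]]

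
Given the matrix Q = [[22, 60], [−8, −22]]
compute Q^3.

tr Q = 0 and det Q = −4, so the characteristic polynomial is λ² − (0)λ + (−4) with roots −2 and 2.
Eigenvectors give P = [[−5, −3], [2, 1]] with P⁻¹ = [[1, 3], [−2, −5]], and Q = P·diag(−2, 2)·P⁻¹.
Then Q^3 = P·diag(−8, 8)·P⁻¹ = [[40, −24], [−16, 8]] · [[1, 3], [−2, −5]] = [[88, 240], [−32, −88]].

[[88, 240], [−32, −88]]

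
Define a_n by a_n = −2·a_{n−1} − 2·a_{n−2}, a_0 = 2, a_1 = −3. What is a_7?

−8

With companion matrix Q = [[−2, −2], [1, 0]], [a_n, a_{n−1}]ᵀ = Q·[a_{n−1}, a_{n−2}]ᵀ, so [a_7, a_6]ᵀ = Q^6·[a_1, a_0]ᵀ.
Q^6 = [[−8, −16], [8, 8]], giving [a_7, a_6]ᵀ = [[−8], [−8]].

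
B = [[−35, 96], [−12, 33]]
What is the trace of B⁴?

82

tr B = −2 and det B = −3, so the characteristic polynomial is λ² − (−2)λ + (−3) with roots 1 and −3.
Eigenvectors give P = [[−8, 3], [−3, 1]] with P⁻¹ = [[1, −3], [3, −8]], and B = P·diag(1, −3)·P⁻¹.
Then B⁴ = P·diag(1, 81)·P⁻¹ = [[−8, 243], [−3, 81]] · [[1, −3], [3, −8]] = [[721, −1920], [240, −639]].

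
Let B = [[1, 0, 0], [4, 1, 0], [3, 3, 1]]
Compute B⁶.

[[1, 0, 0], [24, 1, 0], [198, 18, 1]]

B = I + N where N = [[0, 0, 0], [4, 0, 0], [3, 3, 0]] is strictly lower-triangular, so N³ = 0.
(I + N)⁶ = I + 6·N + 15·N² = [[1, 0, 0], [24, 1, 0], [198, 18, 1]].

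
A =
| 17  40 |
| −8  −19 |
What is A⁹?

tr A = −2 and det A = −3, so the characteristic polynomial is λ² − (−2)λ + (−3) with roots −3 and 1.
Eigenvectors give P = [[−2, 5], [1, −2]] with P⁻¹ = [[2, 5], [1, 2]], and A = P·diag(−3, 1)·P⁻¹.
Then A⁹ = P·diag(−19683, 1)·P⁻¹ = [[39366, 5], [−19683, −2]] · [[2, 5], [1, 2]] = [[78737, 196840], [−39368, −98419]].

[[78737, 196840], [−39368, −98419]]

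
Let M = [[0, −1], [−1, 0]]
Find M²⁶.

M² = I (check: tr M = 0 and det M = −1), so M²⁶ = I since 26 is even.

[[1, 0], [0, 1]]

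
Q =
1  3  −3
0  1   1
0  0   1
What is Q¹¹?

[[1, 33, 132], [0, 1, 11], [0, 0, 1]]

Q = I + N where N = [[0, 3, −3], [0, 0, 1], [0, 0, 0]] is strictly upper-triangular, so N³ = 0.
(I + N)¹¹ = I + 11·N + 55·N² = [[1, 33, 132], [0, 1, 11], [0, 0, 1]].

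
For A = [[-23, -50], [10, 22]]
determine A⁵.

tr A = -1 and det A = -6, so the characteristic polynomial is λ² − (-1)λ + (-6) with roots -3 and 2.
Eigenvectors give P = [[-5, -2], [2, 1]] with P⁻¹ = [[-1, -2], [2, 5]], and A = P·diag(-3, 2)·P⁻¹.
Then A⁵ = P·diag(-243, 32)·P⁻¹ = [[1215, -64], [-486, 32]] · [[-1, -2], [2, 5]] = [[-1343, -2750], [550, 1132]].

[[-1343, -2750], [550, 1132]]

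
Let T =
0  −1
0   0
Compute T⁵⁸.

T is strictly triangular, hence nilpotent: T² = 0, so T⁵⁸ = 0.

[[0, 0], [0, 0]]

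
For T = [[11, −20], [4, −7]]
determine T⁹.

tr T = 4 and det T = 3, so the characteristic polynomial is λ² − (4)λ + (3) with roots 1 and 3.
Eigenvectors give P = [[−2, −5], [−1, −2]] with P⁻¹ = [[2, −5], [−1, 2]], and T = P·diag(1, 3)·P⁻¹.
Then T⁹ = P·diag(1, 19683)·P⁻¹ = [[−2, −98415], [−1, −39366]] · [[2, −5], [−1, 2]] = [[98411, −196820], [39364, −78727]].

[[98411, −196820], [39364, −78727]]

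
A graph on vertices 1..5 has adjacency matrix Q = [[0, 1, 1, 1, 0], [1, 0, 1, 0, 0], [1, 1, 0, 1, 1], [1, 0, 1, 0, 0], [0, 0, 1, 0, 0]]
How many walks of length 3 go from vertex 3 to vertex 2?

6

The number of length-3 walks from vertex 3 to vertex 2 is entry (3,2) of Q³, where Q is the adjacency matrix.
Q² = [[3, 1, 2, 1, 1], [1, 2, 1, 2, 1], [2, 1, 4, 1, 0], [1, 2, 1, 2, 1], [1, 1, 0, 1, 1]]
Q³ = [[4, 5, 6, 5, 2], [5, 2, 6, 2, 1], [6, 6, 4, 6, 4], [5, 2, 6, 2, 1], [2, 1, 4, 1, 0]]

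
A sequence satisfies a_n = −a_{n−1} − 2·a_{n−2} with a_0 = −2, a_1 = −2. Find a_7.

With companion matrix T = [[−1, −2], [1, 0]], [a_n, a_{n−1}]ᵀ = T·[a_{n−1}, a_{n−2}]ᵀ, so [a_7, a_6]ᵀ = T^6·[a_1, a_0]ᵀ.
T^6 = [[7, 10], [−5, 2]], giving [a_7, a_6]ᵀ = [[−34], [6]].

−34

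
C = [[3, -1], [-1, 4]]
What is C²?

[[10, -7], [-7, 17]]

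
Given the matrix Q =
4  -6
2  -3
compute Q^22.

Q² = Q (a projection; rank 1, trace 1), so Q^22 = Q.

[[4, -6], [2, -3]]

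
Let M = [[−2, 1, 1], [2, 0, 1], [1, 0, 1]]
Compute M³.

[[−18, 7, 5], [13, −3, 2], [6, −1, 2]]

M² = [[7, −2, 0], [−3, 2, 3], [−1, 1, 2]]
M³ = [[−18, 7, 5], [13, −3, 2], [6, −1, 2]]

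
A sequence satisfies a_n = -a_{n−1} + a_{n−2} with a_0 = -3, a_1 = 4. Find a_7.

76

With companion matrix B = [[-1, 1], [1, 0]], [a_n, a_{n−1}]ᵀ = B·[a_{n−1}, a_{n−2}]ᵀ, so [a_7, a_6]ᵀ = B⁶·[a_1, a_0]ᵀ.
B⁶ = [[13, -8], [-8, 5]], giving [a_7, a_6]ᵀ = [[76], [-47]].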